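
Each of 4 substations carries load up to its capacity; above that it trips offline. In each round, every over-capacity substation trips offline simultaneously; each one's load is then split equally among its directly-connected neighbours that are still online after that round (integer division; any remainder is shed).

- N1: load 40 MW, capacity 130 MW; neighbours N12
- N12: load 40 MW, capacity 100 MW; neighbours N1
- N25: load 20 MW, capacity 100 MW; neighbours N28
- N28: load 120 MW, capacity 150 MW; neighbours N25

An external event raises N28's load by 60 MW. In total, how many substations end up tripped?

2

Round 1 — N28 at 180 > 150. N28 trips offline.
  N28 sheds 180 MW to N25: 180 each.
    N25: 20+180 = 200 > 100
Round 2 — N25 trips offline.
  N25 sheds 200 MW: no online neighbours, lost.
No further trips.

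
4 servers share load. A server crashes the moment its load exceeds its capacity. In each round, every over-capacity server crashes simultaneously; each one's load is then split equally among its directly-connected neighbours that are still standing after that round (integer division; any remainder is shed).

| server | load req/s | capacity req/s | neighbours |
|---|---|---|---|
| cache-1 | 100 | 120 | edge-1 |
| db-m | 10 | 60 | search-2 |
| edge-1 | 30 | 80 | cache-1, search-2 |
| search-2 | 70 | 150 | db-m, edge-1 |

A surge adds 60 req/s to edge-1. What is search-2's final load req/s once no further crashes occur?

115

Round 1 — edge-1 at 90 > 80. edge-1 crashes.
  edge-1 sheds 90 req/s to cache-1, search-2: 45 each.
    cache-1: 100+45 = 145 > 120
    search-2: 70+45 = 115 ≤ 150
Round 2 — cache-1 crashes.
  cache-1 sheds 145 req/s: no online neighbours, lost.
No further crashes.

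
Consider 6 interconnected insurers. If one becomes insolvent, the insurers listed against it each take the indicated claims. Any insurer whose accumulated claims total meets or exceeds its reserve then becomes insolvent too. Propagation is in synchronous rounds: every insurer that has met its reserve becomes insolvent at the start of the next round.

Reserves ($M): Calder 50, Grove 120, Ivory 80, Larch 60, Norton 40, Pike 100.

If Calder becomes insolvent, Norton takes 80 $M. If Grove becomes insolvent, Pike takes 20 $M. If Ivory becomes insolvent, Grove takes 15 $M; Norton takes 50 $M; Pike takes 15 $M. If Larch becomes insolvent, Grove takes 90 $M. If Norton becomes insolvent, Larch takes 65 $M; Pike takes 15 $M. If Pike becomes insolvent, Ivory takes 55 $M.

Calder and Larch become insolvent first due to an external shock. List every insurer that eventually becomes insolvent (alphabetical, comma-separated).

Round 1 — Calder, Larch become insolvent (initial).
  Grove: +90 → 90 < 120
  Norton: +80 → 80 ≥ 40
Round 2 — Norton becomes insolvent.
  Pike: +15 → 15 < 100
No further insolvencies.

Calder, Larch, Norton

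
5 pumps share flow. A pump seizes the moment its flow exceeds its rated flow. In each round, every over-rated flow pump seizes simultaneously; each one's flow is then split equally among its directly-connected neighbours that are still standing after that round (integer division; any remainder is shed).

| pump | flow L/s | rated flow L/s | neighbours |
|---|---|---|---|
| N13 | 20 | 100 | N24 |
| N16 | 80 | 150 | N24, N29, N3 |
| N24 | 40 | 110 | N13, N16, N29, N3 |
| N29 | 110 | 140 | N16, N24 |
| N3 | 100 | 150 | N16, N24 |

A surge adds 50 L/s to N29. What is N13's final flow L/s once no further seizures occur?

80

Round 1 — N29 at 160 > 140. N29 seizes.
  N29 sheds 160 L/s to N16, N24: 80 each.
    N16: 80+80 = 160 > 150
    N24: 40+80 = 120 > 110
Round 2 — N16, N24 seize.
  N16 sheds 160 L/s to N3: 160 each.
    N3: 100+160 = 260 > 150
  N24 sheds 120 L/s to N13, N3: 60 each.
    N13: 20+60 = 80 ≤ 100
    N3: 260+60 = 320 > 150
Round 3 — N3 seizes.
  N3 sheds 320 L/s: no online neighbours, lost.
No further seizures.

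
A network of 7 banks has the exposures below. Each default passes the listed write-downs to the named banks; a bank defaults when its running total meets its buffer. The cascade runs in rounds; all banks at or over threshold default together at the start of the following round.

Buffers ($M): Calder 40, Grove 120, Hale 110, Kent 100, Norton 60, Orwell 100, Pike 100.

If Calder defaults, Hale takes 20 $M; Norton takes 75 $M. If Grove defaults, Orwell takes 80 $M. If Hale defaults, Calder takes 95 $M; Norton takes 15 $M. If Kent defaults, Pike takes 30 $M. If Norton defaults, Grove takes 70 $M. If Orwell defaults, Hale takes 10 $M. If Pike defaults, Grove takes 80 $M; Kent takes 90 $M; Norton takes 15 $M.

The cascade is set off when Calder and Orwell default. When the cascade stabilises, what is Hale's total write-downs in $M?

30

Round 1 — Calder, Orwell default (initial).
  Hale: +20+10 → 30 < 110
  Norton: +75 → 75 ≥ 60
Round 2 — Norton defaults.
  Grove: +70 → 70 < 120
No further defaults.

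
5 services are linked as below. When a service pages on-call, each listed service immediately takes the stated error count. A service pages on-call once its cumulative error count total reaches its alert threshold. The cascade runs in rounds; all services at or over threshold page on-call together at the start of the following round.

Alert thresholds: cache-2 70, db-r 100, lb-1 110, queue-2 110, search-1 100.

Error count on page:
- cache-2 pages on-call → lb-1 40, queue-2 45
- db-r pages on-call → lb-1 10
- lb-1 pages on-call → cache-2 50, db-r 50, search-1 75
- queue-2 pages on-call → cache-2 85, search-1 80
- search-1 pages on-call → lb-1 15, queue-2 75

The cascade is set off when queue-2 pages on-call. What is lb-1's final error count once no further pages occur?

40

Round 1 — queue-2 pages on-call (initial).
  cache-2: +85 → 85 ≥ 70
  search-1: +80 → 80 < 100
Round 2 — cache-2 pages on-call.
  lb-1: +40 → 40 < 110
No further pages.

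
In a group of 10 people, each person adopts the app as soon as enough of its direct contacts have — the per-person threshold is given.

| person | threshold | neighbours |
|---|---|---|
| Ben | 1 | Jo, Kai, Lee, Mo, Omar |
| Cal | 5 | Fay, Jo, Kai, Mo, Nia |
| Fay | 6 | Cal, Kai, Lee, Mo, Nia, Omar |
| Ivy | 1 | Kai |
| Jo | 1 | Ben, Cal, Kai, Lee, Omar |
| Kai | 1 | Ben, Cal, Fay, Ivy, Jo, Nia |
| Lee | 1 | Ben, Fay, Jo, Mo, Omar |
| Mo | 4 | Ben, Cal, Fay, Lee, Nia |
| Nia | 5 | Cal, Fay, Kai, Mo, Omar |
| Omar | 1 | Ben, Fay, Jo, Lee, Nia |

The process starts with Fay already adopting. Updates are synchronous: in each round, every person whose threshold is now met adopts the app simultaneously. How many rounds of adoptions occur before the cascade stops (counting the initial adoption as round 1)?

3

Round 1 — Fay adopts the app (initial).
Round 2 — checking thresholds:
  Cal: 1 of 5 neighbours < 5, not yet.
  Kai: 1 of 6 neighbours ≥ 1, adopts the app.
  Lee: 1 of 5 neighbours ≥ 1, adopts the app.
  Mo: 1 of 5 neighbours < 4, not yet.
  Nia: 1 of 5 neighbours < 5, not yet.
  Omar: 1 of 5 neighbours ≥ 1, adopts the app.
Round 3 — checking thresholds:
  Ben: 3 of 5 neighbours ≥ 1, adopts the app.
  Cal: 2 of 5 neighbours < 5, not yet.
  Ivy: 1 of 1 neighbours ≥ 1, adopts the app.
  Jo: 3 of 5 neighbours ≥ 1, adopts the app.
  Mo: 2 of 5 neighbours < 4, not yet.
  Nia: 3 of 5 neighbours < 5, not yet.
Round 4 — no new adoptions; cascade stops.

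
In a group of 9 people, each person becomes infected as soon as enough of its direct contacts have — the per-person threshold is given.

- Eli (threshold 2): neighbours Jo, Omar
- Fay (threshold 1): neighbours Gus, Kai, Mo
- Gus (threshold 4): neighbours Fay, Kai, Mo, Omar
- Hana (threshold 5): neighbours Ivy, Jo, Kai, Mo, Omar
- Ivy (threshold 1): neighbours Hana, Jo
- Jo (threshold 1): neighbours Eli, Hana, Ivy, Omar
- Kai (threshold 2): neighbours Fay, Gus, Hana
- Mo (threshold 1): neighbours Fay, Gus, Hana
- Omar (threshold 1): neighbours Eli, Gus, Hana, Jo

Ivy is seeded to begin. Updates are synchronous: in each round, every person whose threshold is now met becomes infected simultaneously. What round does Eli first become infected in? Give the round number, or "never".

4

Round 1 — Ivy becomes infected (initial).
Round 2 — checking thresholds:
  Hana: 1 of 5 neighbours < 5, holds.
  Jo: 1 of 4 neighbours ≥ 1, becomes infected.
Round 3 — checking thresholds:
  Eli: 1 of 2 neighbours < 2, holds.
  Hana: 2 of 5 neighbours < 5, holds.
  Omar: 1 of 4 neighbours ≥ 1, becomes infected.
Round 4 — checking thresholds:
  Eli: 2 of 2 neighbours ≥ 2, becomes infected.
  Gus: 1 of 4 neighbours < 4, holds.
  Hana: 3 of 5 neighbours < 5, holds.
Round 5 — no new infections; cascade stops.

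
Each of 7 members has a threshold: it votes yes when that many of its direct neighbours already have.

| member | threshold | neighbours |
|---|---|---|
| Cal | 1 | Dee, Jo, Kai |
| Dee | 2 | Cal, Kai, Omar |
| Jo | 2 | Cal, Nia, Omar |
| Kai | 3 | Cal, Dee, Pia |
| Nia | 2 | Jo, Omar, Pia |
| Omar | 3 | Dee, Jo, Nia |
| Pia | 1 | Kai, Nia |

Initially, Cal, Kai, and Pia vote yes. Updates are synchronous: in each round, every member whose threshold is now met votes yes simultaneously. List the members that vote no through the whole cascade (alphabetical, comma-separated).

Jo, Nia, Omar

Round 1 — Cal, Kai, Pia vote yes (initial).
Round 2 — checking thresholds:
  Dee: 2 of 3 neighbours ≥ 2, votes yes.
  Jo: 1 of 3 neighbours < 2, holds.
  Nia: 1 of 3 neighbours < 2, holds.
Round 3 — no new yes votes; cascade stops.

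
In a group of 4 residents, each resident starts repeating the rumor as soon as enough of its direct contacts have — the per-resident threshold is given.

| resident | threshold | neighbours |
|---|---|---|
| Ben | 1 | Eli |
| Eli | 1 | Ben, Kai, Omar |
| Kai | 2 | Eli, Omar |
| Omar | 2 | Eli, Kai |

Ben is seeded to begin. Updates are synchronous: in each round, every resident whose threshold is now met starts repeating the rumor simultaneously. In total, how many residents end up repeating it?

Round 1 — Ben starts repeating the rumor (initial).
Round 2 — checking thresholds:
  Eli: 1 of 3 neighbours ≥ 1, starts repeating the rumor.
Round 3 — no new spreads; cascade stops.

2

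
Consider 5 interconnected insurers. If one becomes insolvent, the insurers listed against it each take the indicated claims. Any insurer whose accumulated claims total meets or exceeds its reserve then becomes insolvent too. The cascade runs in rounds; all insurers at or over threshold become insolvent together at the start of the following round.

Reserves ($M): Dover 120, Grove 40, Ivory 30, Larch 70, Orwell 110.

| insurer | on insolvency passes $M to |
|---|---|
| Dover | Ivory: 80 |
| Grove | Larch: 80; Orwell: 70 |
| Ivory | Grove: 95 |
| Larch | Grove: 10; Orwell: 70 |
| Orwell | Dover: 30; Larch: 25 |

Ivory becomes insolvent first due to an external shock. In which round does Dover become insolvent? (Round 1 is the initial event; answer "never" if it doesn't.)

Round 1 — Ivory becomes insolvent (initial).
  Grove: +95 → 95 ≥ 40
Round 2 — Grove becomes insolvent.
  Larch: +80 → 80 ≥ 70
  Orwell: +70 → 70 < 110
Round 3 — Larch becomes insolvent.
  Orwell: +70 → 140 ≥ 110
Round 4 — Orwell becomes insolvent.
  Dover: +30 → 30 < 120
No further insolvencies.

never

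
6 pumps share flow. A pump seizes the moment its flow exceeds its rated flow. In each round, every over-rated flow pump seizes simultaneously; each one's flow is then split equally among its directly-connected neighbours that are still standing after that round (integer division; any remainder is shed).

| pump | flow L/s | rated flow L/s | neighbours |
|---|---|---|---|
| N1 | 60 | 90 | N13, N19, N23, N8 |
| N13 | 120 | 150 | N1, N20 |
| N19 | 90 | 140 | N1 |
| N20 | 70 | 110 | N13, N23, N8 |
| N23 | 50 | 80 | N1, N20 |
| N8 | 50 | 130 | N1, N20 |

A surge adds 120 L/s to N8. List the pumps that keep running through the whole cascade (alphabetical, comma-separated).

Round 1 — N8 at 170 > 130. N8 seizes.
  N8 sheds 170 L/s to N1, N20: 85 each.
    N1: 60+85 = 145 > 90
    N20: 70+85 = 155 > 110
Round 2 — N1, N20 seize.
  N1 sheds 145 L/s to N13, N19, N23: 48 each (1 lost).
    N13: 120+48 = 168 > 150
    N19: 90+48 = 138 ≤ 140
    N23: 50+48 = 98 > 80
  N20 sheds 155 L/s to N13, N23: 77 each (1 lost).
    N13: 168+77 = 245 > 150
    N23: 98+77 = 175 > 80
Round 3 — N13, N23 seize.
  N13 sheds 245 L/s: no online neighbours, lost.
  N23 sheds 175 L/s: no online neighbours, lost.
No further seizures.

N19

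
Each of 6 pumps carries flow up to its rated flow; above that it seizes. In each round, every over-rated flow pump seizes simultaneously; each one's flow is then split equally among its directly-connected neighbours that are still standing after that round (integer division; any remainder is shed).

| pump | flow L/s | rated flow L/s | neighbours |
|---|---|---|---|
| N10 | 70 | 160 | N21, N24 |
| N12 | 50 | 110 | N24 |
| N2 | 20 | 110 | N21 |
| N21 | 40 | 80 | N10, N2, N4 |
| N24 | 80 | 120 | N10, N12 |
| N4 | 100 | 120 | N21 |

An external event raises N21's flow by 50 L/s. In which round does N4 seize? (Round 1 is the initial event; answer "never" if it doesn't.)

2

Round 1 — N21 at 90 > 80. N21 seizes.
  N21 sheds 90 L/s to N10, N2, N4: 30 each.
    N10: 70+30 = 100 ≤ 160
    N2: 20+30 = 50 ≤ 110
    N4: 100+30 = 130 > 120
Round 2 — N4 seizes.
  N4 sheds 130 L/s: no online neighbours, lost.
No further seizures.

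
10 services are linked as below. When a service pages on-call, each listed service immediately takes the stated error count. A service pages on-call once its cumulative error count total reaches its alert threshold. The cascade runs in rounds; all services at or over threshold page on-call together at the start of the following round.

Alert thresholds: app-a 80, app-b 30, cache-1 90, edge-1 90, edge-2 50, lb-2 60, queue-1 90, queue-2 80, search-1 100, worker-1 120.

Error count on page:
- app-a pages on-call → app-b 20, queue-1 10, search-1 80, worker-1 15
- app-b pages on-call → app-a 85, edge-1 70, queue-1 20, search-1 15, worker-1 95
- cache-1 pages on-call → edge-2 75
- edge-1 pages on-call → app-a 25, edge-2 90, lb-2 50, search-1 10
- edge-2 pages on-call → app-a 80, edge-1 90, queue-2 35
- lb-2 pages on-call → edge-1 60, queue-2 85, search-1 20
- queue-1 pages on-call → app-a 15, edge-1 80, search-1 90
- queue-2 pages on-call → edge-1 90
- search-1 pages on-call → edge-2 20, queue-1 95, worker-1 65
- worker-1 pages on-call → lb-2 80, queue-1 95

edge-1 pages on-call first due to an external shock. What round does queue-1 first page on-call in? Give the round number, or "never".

Round 1 — edge-1 pages on-call (initial).
  app-a: +25 → 25 < 80
  edge-2: +90 → 90 ≥ 50
  lb-2: +50 → 50 < 60
  search-1: +10 → 10 < 100
Round 2 — edge-2 pages on-call.
  app-a: +80 → 105 ≥ 80
  queue-2: +35 → 35 < 80
Round 3 — app-a pages on-call.
  app-b: +20 → 20 < 30
  queue-1: +10 → 10 < 90
  search-1: +80 → 90 < 100
  worker-1: +15 → 15 < 120
No further pages.

never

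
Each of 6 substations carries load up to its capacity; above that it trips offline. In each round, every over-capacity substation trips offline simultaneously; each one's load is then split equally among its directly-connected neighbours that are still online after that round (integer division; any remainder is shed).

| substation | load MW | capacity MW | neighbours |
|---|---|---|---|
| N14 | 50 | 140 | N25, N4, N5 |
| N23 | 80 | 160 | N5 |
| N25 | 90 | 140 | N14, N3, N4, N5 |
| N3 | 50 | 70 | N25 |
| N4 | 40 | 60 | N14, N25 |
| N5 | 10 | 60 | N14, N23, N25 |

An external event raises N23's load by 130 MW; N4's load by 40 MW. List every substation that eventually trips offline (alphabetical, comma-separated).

Round 1 — N23 at 210 > 160; N4 at 80 > 60. N23, N4 trip offline.
  N23 sheds 210 MW to N5: 210 each.
    N5: 10+210 = 220 > 60
  N4 sheds 80 MW to N14, N25: 40 each.
    N14: 50+40 = 90 ≤ 140
    N25: 90+40 = 130 ≤ 140
Round 2 — N5 trips offline.
  N5 sheds 220 MW to N14, N25: 110 each.
    N14: 90+110 = 200 > 140
    N25: 130+110 = 240 > 140
Round 3 — N14, N25 trip offline.
  N14 sheds 200 MW: no online neighbours, lost.
  N25 sheds 240 MW to N3: 240 each.
    N3: 50+240 = 290 > 70
Round 4 — N3 trips offline.
  N3 sheds 290 MW: no online neighbours, lost.
No further trips.

N14, N23, N25, N3, N4, N5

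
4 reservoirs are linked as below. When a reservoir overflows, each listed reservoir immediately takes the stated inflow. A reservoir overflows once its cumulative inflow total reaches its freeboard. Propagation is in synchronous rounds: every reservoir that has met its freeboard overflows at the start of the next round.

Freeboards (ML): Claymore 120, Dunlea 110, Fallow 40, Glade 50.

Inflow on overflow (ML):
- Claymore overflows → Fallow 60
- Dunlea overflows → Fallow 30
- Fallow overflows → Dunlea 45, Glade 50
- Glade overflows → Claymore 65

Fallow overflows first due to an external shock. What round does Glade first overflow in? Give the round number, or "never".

2

Round 1 — Fallow overflows (initial).
  Dunlea: +45 → 45 < 110
  Glade: +50 → 50 ≥ 50
Round 2 — Glade overflows.
  Claymore: +65 → 65 < 120
No further overflows.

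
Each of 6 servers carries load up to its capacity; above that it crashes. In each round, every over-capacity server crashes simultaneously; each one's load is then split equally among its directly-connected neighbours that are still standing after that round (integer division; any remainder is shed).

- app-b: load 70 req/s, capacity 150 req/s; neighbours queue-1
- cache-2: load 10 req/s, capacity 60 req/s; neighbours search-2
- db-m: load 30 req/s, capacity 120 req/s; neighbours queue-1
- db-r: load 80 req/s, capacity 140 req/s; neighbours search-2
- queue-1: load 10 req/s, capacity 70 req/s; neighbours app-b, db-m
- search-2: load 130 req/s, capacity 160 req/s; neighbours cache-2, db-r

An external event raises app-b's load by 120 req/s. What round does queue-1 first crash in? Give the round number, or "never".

2

Round 1 — app-b at 190 > 150. app-b crashes.
  app-b sheds 190 req/s to queue-1: 190 each.
    queue-1: 10+190 = 200 > 70
Round 2 — queue-1 crashes.
  queue-1 sheds 200 req/s to db-m: 200 each.
    db-m: 30+200 = 230 > 120
Round 3 — db-m crashes.
  db-m sheds 230 req/s: no online neighbours, lost.
No further crashes.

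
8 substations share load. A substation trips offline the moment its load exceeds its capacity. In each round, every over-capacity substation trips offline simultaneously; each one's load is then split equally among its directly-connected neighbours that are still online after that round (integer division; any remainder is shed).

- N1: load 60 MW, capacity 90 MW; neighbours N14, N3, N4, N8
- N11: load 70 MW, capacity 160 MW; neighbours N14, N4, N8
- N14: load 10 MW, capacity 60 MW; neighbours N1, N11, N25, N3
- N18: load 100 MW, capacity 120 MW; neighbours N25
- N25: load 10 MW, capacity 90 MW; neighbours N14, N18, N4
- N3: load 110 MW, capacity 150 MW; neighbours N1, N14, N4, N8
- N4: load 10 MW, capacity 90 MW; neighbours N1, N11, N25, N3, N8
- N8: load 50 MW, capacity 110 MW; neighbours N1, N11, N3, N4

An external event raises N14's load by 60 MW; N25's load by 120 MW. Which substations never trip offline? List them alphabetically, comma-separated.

N1, N11, N3, N4, N8

Round 1 — N14 at 70 > 60; N25 at 130 > 90. N14, N25 trip offline.
  N14 sheds 70 MW to N1, N11, N3: 23 each (1 lost).
    N1: 60+23 = 83 ≤ 90
    N11: 70+23 = 93 ≤ 160
    N3: 110+23 = 133 ≤ 150
  N25 sheds 130 MW to N18, N4: 65 each.
    N18: 100+65 = 165 > 120
    N4: 10+65 = 75 ≤ 90
Round 2 — N18 trips offline.
  N18 sheds 165 MW: no online neighbours, lost.
No further trips.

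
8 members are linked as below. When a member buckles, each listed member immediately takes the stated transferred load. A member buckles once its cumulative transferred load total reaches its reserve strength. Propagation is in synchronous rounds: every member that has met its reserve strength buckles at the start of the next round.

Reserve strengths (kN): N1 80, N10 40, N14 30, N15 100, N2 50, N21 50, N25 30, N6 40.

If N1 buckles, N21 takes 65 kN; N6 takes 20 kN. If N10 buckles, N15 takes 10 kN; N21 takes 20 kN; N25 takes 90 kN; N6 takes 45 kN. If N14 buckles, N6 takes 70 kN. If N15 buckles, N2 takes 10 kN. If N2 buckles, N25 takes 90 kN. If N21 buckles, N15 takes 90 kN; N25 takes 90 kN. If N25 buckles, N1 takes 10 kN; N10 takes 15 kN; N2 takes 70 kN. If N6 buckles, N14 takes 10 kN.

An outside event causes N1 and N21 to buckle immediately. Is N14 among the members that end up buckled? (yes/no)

no

Round 1 — N1, N21 buckle (initial).
  N15: +90 → 90 < 100
  N25: +90 → 90 ≥ 30
  N6: +20 → 20 < 40
Round 2 — N25 buckles.
  N10: +15 → 15 < 40
  N2: +70 → 70 ≥ 50
Round 3 — N2 buckles.
No further bucklings.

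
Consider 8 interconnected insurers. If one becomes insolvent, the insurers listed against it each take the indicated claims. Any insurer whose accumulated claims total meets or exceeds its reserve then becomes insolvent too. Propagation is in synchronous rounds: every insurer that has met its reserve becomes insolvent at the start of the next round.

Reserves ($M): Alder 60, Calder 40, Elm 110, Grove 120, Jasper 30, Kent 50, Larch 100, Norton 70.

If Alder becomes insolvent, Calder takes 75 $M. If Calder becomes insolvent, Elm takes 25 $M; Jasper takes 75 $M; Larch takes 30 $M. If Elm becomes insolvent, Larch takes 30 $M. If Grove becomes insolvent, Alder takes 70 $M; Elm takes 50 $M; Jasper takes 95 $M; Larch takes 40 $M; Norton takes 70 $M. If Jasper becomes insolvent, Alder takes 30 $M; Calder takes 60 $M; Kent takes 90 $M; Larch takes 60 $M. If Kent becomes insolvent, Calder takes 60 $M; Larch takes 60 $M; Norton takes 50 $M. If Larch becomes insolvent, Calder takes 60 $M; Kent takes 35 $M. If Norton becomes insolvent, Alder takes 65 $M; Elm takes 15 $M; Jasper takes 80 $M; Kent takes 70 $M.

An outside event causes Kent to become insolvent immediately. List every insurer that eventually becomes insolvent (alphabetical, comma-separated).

Calder, Jasper, Kent, Larch

Round 1 — Kent becomes insolvent (initial).
  Calder: +60 → 60 ≥ 40
  Larch: +60 → 60 < 100
  Norton: +50 → 50 < 70
Round 2 — Calder becomes insolvent.
  Elm: +25 → 25 < 110
  Jasper: +75 → 75 ≥ 30
  Larch: +30 → 90 < 100
Round 3 — Jasper becomes insolvent.
  Alder: +30 → 30 < 60
  Larch: +60 → 150 ≥ 100
Round 4 — Larch becomes insolvent.
No further insolvencies.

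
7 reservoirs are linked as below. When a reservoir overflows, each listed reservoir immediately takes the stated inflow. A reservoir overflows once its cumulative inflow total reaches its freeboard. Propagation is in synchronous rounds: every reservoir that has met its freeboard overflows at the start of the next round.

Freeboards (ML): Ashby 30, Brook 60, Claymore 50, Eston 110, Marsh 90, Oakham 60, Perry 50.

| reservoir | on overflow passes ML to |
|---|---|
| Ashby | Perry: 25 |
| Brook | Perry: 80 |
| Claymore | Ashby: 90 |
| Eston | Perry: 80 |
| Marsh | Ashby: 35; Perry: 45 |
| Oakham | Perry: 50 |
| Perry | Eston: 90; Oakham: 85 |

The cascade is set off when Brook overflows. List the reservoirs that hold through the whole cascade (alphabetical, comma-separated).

Ashby, Claymore, Eston, Marsh

Round 1 — Brook overflows (initial).
  Perry: +80 → 80 ≥ 50
Round 2 — Perry overflows.
  Eston: +90 → 90 < 110
  Oakham: +85 → 85 ≥ 60
Round 3 — Oakham overflows.
No further overflows.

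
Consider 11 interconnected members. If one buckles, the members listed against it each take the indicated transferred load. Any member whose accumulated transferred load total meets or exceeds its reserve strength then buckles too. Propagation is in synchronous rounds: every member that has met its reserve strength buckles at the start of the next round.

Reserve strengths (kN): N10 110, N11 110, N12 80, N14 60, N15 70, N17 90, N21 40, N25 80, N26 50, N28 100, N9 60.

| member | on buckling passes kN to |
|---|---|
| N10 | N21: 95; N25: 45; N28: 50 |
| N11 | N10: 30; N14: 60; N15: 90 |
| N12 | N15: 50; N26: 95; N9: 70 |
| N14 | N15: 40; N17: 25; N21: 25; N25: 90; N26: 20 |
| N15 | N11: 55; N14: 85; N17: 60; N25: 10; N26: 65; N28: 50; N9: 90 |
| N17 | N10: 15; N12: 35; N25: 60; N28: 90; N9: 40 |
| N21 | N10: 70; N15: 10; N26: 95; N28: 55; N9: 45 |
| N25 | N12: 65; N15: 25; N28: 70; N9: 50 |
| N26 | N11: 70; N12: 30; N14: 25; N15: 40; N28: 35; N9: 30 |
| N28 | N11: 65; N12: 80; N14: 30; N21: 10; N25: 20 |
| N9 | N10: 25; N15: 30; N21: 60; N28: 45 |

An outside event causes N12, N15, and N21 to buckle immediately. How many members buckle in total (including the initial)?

10

Round 1 — N12, N15, N21 buckle (initial).
  N10: +70 → 70 < 110
  N11: +55 → 55 < 110
  N14: +85 → 85 ≥ 60
  N17: +60 → 60 < 90
  N25: +10 → 10 < 80
  N26: +95+65+95 → 255 ≥ 50
  N28: +50+55 → 105 ≥ 100
  N9: +70+90+45 → 205 ≥ 60
Round 2 — N14, N26, N28, N9 buckle.
  N10: +25 → 95 < 110
  N11: +70+65 → 190 ≥ 110
  N17: +25 → 85 < 90
  N25: +90+20 → 120 ≥ 80
Round 3 — N11, N25 buckle.
  N10: +30 → 125 ≥ 110
Round 4 — N10 buckles.
No further bucklings.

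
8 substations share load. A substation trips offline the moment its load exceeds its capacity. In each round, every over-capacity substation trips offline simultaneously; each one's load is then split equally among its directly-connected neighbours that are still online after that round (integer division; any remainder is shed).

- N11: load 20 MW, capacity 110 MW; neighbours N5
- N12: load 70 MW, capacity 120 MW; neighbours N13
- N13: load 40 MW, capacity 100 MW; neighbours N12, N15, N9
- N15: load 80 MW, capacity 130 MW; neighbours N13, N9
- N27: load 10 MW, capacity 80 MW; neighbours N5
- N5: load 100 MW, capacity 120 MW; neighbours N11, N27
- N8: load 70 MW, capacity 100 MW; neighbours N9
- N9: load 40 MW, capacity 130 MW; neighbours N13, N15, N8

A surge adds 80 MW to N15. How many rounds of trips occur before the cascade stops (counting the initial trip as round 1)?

Round 1 — N15 at 160 > 130. N15 trips offline.
  N15 sheds 160 MW to N13, N9: 80 each.
    N13: 40+80 = 120 > 100
    N9: 40+80 = 120 ≤ 130
Round 2 — N13 trips offline.
  N13 sheds 120 MW to N12, N9: 60 each.
    N12: 70+60 = 130 > 120
    N9: 120+60 = 180 > 130
Round 3 — N12, N9 trip offline.
  N12 sheds 130 MW: no online neighbours, lost.
  N9 sheds 180 MW to N8: 180 each.
    N8: 70+180 = 250 > 100
Round 4 — N8 trips offline.
  N8 sheds 250 MW: no online neighbours, lost.
No further trips.

4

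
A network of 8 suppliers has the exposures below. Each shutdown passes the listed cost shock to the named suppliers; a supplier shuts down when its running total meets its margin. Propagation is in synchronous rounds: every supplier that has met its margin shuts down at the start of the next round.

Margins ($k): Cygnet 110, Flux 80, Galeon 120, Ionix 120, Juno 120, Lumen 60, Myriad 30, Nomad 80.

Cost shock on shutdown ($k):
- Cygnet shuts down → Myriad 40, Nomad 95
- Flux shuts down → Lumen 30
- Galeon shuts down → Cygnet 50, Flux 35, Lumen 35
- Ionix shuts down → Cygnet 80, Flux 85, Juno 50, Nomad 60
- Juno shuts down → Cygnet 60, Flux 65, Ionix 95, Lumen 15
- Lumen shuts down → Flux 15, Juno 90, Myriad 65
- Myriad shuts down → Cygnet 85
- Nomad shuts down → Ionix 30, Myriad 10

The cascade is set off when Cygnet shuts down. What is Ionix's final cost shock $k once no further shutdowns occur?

30

Round 1 — Cygnet shuts down (initial).
  Myriad: +40 → 40 ≥ 30
  Nomad: +95 → 95 ≥ 80
Round 2 — Myriad, Nomad shut down.
  Ionix: +30 → 30 < 120
No further shutdowns.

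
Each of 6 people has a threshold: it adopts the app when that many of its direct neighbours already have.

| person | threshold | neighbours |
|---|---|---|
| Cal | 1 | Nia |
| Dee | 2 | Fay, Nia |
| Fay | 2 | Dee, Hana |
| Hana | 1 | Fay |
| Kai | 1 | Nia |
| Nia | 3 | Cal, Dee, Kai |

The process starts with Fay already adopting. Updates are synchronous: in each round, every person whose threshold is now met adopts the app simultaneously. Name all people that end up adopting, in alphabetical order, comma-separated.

Fay, Hana

Round 1 — Fay adopts the app (initial).
Round 2 — checking thresholds:
  Dee: 1 of 2 neighbours < 2, not yet.
  Hana: 1 of 1 neighbours ≥ 1, adopts the app.
Round 3 — no new adoptions; cascade stops.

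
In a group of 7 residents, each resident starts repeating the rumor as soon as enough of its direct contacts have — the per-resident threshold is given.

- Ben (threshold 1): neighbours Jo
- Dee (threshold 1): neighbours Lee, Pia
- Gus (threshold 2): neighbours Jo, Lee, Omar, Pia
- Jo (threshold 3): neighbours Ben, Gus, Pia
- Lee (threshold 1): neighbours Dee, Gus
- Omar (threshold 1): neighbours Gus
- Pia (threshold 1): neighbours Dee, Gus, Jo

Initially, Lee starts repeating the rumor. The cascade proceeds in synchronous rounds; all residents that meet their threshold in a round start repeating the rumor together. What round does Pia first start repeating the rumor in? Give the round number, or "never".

3

Round 1 — Lee starts repeating the rumor (initial).
Round 2 — checking thresholds:
  Dee: 1 of 2 neighbours ≥ 1, starts repeating the rumor.
  Gus: 1 of 4 neighbours < 2, below threshold.
Round 3 — checking thresholds:
  Gus: 1 of 4 neighbours < 2, below threshold.
  Pia: 1 of 3 neighbours ≥ 1, starts repeating the rumor.
Round 4 — checking thresholds:
  Gus: 2 of 4 neighbours ≥ 2, starts repeating the rumor.
  Jo: 1 of 3 neighbours < 3, below threshold.
Round 5 — checking thresholds:
  Jo: 2 of 3 neighbours < 3, below threshold.
  Omar: 1 of 1 neighbours ≥ 1, starts repeating the rumor.
Round 6 — no new spreads; cascade stops.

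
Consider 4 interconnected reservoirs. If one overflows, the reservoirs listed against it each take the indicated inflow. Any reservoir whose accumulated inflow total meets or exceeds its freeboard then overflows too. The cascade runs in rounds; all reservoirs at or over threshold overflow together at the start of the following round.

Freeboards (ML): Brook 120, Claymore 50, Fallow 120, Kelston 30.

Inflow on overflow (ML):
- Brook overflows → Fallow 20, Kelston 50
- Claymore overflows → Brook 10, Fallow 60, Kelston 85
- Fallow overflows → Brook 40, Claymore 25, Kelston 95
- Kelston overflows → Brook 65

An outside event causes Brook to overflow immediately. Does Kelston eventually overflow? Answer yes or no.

Round 1 — Brook overflows (initial).
  Fallow: +20 → 20 < 120
  Kelston: +50 → 50 ≥ 30
Round 2 — Kelston overflows.
No further overflows.

yes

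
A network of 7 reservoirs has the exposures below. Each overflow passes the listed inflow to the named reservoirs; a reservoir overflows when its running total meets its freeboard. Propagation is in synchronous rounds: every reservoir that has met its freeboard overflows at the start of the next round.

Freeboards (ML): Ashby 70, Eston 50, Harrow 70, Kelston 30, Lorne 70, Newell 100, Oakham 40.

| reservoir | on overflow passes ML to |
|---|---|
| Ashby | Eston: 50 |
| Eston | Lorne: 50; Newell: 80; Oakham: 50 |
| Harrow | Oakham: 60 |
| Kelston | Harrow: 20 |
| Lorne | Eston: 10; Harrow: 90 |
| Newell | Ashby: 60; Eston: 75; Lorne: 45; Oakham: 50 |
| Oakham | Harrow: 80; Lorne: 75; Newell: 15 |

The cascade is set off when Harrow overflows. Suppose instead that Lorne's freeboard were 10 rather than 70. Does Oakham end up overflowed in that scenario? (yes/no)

yes

With Lorne's freeboard at 10:
Round 1 — Harrow overflows (initial).
  Oakham: +60 → 60 ≥ 40
Round 2 — Oakham overflows.
  Lorne: +75 → 75 ≥ 10
  Newell: +15 → 15 < 100
Round 3 — Lorne overflows.
  Eston: +10 → 10 < 50
No further overflows.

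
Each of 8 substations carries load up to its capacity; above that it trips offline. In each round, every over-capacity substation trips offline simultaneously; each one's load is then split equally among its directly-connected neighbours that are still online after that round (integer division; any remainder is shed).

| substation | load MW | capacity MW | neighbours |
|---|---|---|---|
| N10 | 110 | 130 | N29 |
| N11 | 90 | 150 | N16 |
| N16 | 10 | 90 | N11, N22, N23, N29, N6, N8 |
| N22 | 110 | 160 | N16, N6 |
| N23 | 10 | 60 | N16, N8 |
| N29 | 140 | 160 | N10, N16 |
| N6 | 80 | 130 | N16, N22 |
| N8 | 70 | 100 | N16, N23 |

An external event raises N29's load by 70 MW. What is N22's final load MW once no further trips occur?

Round 1 — N29 at 210 > 160. N29 trips offline.
  N29 sheds 210 MW to N10, N16: 105 each.
    N10: 110+105 = 215 > 130
    N16: 10+105 = 115 > 90
Round 2 — N10, N16 trip offline.
  N10 sheds 215 MW: no online neighbours, lost.
  N16 sheds 115 MW to N11, N22, N23, N6, N8: 23 each.
    N11: 90+23 = 113 ≤ 150
    N22: 110+23 = 133 ≤ 160
    N23: 10+23 = 33 ≤ 60
    N6: 80+23 = 103 ≤ 130
    N8: 70+23 = 93 ≤ 100
No further trips.

133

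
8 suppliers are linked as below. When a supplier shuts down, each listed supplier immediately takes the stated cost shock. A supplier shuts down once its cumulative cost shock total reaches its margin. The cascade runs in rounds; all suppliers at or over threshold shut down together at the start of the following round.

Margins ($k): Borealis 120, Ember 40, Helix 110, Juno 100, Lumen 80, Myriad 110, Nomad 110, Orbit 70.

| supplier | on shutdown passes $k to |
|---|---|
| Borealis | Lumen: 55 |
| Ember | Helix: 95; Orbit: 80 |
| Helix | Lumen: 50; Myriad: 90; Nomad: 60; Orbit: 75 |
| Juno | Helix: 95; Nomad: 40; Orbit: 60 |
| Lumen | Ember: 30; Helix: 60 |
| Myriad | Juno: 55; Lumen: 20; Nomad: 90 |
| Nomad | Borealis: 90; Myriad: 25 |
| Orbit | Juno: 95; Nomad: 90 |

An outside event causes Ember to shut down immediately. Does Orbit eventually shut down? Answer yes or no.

yes

Round 1 — Ember shuts down (initial).
  Helix: +95 → 95 < 110
  Orbit: +80 → 80 ≥ 70
Round 2 — Orbit shuts down.
  Juno: +95 → 95 < 100
  Nomad: +90 → 90 < 110
No further shutdowns.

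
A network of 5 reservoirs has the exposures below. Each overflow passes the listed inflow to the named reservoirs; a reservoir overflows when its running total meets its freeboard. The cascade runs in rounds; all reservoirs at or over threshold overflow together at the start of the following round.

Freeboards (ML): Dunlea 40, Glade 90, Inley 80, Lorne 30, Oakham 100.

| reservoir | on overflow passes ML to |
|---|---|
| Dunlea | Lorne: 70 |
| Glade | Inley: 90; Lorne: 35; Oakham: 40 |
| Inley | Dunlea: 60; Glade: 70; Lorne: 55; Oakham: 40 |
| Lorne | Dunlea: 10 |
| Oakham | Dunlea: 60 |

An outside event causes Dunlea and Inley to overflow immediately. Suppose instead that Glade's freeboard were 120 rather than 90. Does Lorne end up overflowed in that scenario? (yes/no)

yes

With Glade's freeboard at 120:
Round 1 — Dunlea, Inley overflow (initial).
  Glade: +70 → 70 < 120
  Lorne: +70+55 → 125 ≥ 30
  Oakham: +40 → 40 < 100
Round 2 — Lorne overflows.
No further overflows.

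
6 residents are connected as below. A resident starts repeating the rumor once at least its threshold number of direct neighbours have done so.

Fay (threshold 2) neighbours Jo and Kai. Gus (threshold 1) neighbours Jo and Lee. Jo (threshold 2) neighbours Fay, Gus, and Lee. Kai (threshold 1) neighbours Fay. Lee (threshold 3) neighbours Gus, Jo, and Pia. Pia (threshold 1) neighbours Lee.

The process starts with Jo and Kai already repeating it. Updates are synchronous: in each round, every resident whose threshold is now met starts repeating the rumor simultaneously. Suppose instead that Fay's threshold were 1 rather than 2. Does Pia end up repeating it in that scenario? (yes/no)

no

With Fay's threshold at 1:
Round 1 — Jo, Kai start repeating the rumor (initial).
Round 2 — checking thresholds:
  Fay: 2 of 2 neighbours ≥ 1, starts repeating the rumor.
  Gus: 1 of 2 neighbours ≥ 1, starts repeating the rumor.
  Lee: 1 of 3 neighbours < 3, holds.
Round 3 — no new spreads; cascade stops.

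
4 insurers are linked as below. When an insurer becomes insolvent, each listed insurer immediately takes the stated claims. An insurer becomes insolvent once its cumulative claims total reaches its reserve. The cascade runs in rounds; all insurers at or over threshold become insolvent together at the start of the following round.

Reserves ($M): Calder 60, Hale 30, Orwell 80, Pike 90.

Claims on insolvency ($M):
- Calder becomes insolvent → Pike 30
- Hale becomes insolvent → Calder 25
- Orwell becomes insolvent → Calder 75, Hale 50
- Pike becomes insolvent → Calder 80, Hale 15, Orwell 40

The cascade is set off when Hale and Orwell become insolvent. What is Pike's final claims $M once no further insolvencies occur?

30

Round 1 — Hale, Orwell become insolvent (initial).
  Calder: +25+75 → 100 ≥ 60
Round 2 — Calder becomes insolvent.
  Pike: +30 → 30 < 90
No further insolvencies.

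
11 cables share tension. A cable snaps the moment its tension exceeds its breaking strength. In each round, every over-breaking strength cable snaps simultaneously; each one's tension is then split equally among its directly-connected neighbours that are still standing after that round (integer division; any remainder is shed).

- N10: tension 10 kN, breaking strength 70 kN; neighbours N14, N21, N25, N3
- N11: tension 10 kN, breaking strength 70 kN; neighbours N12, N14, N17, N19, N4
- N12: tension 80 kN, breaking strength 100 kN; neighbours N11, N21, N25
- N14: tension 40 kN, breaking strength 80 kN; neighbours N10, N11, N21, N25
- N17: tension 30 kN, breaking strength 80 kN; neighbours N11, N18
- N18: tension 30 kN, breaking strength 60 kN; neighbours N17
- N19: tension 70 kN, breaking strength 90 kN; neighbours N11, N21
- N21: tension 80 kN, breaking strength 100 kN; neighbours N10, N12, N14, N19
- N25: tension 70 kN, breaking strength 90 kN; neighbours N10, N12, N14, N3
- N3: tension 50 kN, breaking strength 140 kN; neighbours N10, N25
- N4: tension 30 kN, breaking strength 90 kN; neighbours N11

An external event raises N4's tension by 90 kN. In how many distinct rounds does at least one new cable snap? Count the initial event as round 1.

6

Round 1 — N4 at 120 > 90. N4 snaps.
  N4 sheds 120 kN to N11: 120 each.
    N11: 10+120 = 130 > 70
Round 2 — N11 snaps.
  N11 sheds 130 kN to N12, N14, N17, N19: 32 each (2 lost).
    N12: 80+32 = 112 > 100
    N14: 40+32 = 72 ≤ 80
    N17: 30+32 = 62 ≤ 80
    N19: 70+32 = 102 > 90
Round 3 — N12, N19 snap.
  N12 sheds 112 kN to N21, N25: 56 each.
    N21: 80+56 = 136 > 100
    N25: 70+56 = 126 > 90
  N19 sheds 102 kN to N21: 102 each.
    N21: 136+102 = 238 > 100
Round 4 — N21, N25 snap.
  N21 sheds 238 kN to N10, N14: 119 each.
    N10: 10+119 = 129 > 70
    N14: 72+119 = 191 > 80
  N25 sheds 126 kN to N10, N14, N3: 42 each.
    N10: 129+42 = 171 > 70
    N14: 191+42 = 233 > 80
    N3: 50+42 = 92 ≤ 140
Round 5 — N10, N14 snap.
  N10 sheds 171 kN to N3: 171 each.
    N3: 92+171 = 263 > 140
  N14 sheds 233 kN: no online neighbours, lost.
Round 6 — N3 snaps.
  N3 sheds 263 kN: no online neighbours, lost.
No further breaks.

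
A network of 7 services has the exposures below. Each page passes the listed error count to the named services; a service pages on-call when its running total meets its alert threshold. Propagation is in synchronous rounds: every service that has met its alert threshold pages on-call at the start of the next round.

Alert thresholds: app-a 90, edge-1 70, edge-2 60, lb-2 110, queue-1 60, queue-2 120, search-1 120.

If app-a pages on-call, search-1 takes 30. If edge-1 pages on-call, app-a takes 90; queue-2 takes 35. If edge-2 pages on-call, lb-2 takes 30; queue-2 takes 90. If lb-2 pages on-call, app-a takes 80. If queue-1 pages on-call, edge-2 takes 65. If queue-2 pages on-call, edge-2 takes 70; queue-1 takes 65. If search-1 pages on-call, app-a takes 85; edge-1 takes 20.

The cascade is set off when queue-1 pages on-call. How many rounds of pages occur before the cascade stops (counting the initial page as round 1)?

Round 1 — queue-1 pages on-call (initial).
  edge-2: +65 → 65 ≥ 60
Round 2 — edge-2 pages on-call.
  lb-2: +30 → 30 < 110
  queue-2: +90 → 90 < 120
No further pages.

2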